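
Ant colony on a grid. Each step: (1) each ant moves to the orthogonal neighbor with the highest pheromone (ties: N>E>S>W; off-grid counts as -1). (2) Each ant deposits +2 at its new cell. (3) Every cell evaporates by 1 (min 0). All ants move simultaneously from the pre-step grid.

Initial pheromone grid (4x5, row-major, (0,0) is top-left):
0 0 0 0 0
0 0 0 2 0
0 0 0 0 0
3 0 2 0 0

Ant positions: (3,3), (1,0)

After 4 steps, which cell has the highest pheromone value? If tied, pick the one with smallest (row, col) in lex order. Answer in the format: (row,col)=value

Answer: (3,2)=2

Derivation:
Step 1: ant0:(3,3)->W->(3,2) | ant1:(1,0)->N->(0,0)
  grid max=3 at (3,2)
Step 2: ant0:(3,2)->N->(2,2) | ant1:(0,0)->E->(0,1)
  grid max=2 at (3,2)
Step 3: ant0:(2,2)->S->(3,2) | ant1:(0,1)->E->(0,2)
  grid max=3 at (3,2)
Step 4: ant0:(3,2)->N->(2,2) | ant1:(0,2)->E->(0,3)
  grid max=2 at (3,2)
Final grid:
  0 0 0 1 0
  0 0 0 0 0
  0 0 1 0 0
  0 0 2 0 0
Max pheromone 2 at (3,2)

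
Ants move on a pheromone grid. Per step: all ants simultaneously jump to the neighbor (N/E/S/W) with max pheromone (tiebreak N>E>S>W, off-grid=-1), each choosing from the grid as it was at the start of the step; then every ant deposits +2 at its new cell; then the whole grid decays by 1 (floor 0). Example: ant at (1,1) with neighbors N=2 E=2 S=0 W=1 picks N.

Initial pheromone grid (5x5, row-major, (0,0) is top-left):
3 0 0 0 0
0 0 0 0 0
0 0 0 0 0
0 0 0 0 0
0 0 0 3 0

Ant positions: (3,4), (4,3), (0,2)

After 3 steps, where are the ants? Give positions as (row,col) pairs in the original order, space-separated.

Step 1: ant0:(3,4)->N->(2,4) | ant1:(4,3)->N->(3,3) | ant2:(0,2)->E->(0,3)
  grid max=2 at (0,0)
Step 2: ant0:(2,4)->N->(1,4) | ant1:(3,3)->S->(4,3) | ant2:(0,3)->E->(0,4)
  grid max=3 at (4,3)
Step 3: ant0:(1,4)->N->(0,4) | ant1:(4,3)->N->(3,3) | ant2:(0,4)->S->(1,4)
  grid max=2 at (0,4)

(0,4) (3,3) (1,4)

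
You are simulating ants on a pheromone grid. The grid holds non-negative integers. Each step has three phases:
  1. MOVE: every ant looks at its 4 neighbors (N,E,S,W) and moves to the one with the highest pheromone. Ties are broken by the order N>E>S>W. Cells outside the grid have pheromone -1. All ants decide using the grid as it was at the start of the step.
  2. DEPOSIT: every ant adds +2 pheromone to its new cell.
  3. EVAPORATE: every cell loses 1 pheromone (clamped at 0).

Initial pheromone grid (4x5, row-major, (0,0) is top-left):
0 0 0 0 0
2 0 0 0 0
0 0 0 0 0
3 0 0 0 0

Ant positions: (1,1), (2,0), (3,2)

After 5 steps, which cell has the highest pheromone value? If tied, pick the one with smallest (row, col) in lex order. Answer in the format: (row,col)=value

Step 1: ant0:(1,1)->W->(1,0) | ant1:(2,0)->S->(3,0) | ant2:(3,2)->N->(2,2)
  grid max=4 at (3,0)
Step 2: ant0:(1,0)->N->(0,0) | ant1:(3,0)->N->(2,0) | ant2:(2,2)->N->(1,2)
  grid max=3 at (3,0)
Step 3: ant0:(0,0)->S->(1,0) | ant1:(2,0)->S->(3,0) | ant2:(1,2)->N->(0,2)
  grid max=4 at (3,0)
Step 4: ant0:(1,0)->N->(0,0) | ant1:(3,0)->N->(2,0) | ant2:(0,2)->E->(0,3)
  grid max=3 at (3,0)
Step 5: ant0:(0,0)->S->(1,0) | ant1:(2,0)->S->(3,0) | ant2:(0,3)->E->(0,4)
  grid max=4 at (3,0)
Final grid:
  0 0 0 0 1
  3 0 0 0 0
  0 0 0 0 0
  4 0 0 0 0
Max pheromone 4 at (3,0)

Answer: (3,0)=4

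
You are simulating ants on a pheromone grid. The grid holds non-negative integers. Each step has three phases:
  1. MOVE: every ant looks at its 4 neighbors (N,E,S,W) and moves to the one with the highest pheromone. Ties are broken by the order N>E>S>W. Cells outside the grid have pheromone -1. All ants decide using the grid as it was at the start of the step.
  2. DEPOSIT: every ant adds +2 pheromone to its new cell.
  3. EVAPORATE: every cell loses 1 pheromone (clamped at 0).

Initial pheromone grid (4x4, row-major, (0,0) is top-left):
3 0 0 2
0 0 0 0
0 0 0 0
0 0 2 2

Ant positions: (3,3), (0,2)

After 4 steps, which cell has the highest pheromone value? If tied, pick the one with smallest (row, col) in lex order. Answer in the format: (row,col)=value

Step 1: ant0:(3,3)->W->(3,2) | ant1:(0,2)->E->(0,3)
  grid max=3 at (0,3)
Step 2: ant0:(3,2)->E->(3,3) | ant1:(0,3)->S->(1,3)
  grid max=2 at (0,3)
Step 3: ant0:(3,3)->W->(3,2) | ant1:(1,3)->N->(0,3)
  grid max=3 at (0,3)
Step 4: ant0:(3,2)->E->(3,3) | ant1:(0,3)->S->(1,3)
  grid max=2 at (0,3)
Final grid:
  0 0 0 2
  0 0 0 1
  0 0 0 0
  0 0 2 2
Max pheromone 2 at (0,3)

Answer: (0,3)=2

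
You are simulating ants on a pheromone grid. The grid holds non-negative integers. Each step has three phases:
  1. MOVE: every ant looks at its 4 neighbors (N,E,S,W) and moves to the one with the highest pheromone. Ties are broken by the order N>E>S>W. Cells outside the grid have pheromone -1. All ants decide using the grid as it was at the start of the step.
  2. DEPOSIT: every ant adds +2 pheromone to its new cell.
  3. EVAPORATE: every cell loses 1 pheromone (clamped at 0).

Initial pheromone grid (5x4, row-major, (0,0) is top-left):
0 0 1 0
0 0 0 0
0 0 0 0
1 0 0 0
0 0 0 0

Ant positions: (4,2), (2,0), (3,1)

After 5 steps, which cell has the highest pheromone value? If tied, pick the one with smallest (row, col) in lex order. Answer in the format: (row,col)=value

Answer: (3,0)=8

Derivation:
Step 1: ant0:(4,2)->N->(3,2) | ant1:(2,0)->S->(3,0) | ant2:(3,1)->W->(3,0)
  grid max=4 at (3,0)
Step 2: ant0:(3,2)->N->(2,2) | ant1:(3,0)->N->(2,0) | ant2:(3,0)->N->(2,0)
  grid max=3 at (2,0)
Step 3: ant0:(2,2)->N->(1,2) | ant1:(2,0)->S->(3,0) | ant2:(2,0)->S->(3,0)
  grid max=6 at (3,0)
Step 4: ant0:(1,2)->N->(0,2) | ant1:(3,0)->N->(2,0) | ant2:(3,0)->N->(2,0)
  grid max=5 at (2,0)
Step 5: ant0:(0,2)->E->(0,3) | ant1:(2,0)->S->(3,0) | ant2:(2,0)->S->(3,0)
  grid max=8 at (3,0)
Final grid:
  0 0 0 1
  0 0 0 0
  4 0 0 0
  8 0 0 0
  0 0 0 0
Max pheromone 8 at (3,0)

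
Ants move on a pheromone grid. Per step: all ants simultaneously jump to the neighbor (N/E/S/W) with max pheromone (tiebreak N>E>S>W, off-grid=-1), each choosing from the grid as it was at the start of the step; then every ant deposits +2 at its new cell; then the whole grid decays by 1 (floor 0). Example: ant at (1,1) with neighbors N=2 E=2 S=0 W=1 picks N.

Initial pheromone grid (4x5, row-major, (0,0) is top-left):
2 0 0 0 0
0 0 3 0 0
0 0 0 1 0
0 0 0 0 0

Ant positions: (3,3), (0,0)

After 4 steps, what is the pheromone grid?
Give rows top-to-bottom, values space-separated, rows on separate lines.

After step 1: ants at (2,3),(0,1)
  1 1 0 0 0
  0 0 2 0 0
  0 0 0 2 0
  0 0 0 0 0
After step 2: ants at (1,3),(0,0)
  2 0 0 0 0
  0 0 1 1 0
  0 0 0 1 0
  0 0 0 0 0
After step 3: ants at (2,3),(0,1)
  1 1 0 0 0
  0 0 0 0 0
  0 0 0 2 0
  0 0 0 0 0
After step 4: ants at (1,3),(0,0)
  2 0 0 0 0
  0 0 0 1 0
  0 0 0 1 0
  0 0 0 0 0

2 0 0 0 0
0 0 0 1 0
0 0 0 1 0
0 0 0 0 0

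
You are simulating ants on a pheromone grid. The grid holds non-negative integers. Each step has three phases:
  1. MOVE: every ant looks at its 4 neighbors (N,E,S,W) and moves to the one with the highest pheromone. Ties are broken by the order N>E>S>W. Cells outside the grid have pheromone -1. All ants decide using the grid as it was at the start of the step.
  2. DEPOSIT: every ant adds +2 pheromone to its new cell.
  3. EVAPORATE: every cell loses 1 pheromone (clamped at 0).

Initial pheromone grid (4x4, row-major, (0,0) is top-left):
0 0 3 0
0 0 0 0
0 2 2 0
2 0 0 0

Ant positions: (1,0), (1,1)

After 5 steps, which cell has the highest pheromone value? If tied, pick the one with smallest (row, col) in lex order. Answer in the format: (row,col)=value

Answer: (2,1)=3

Derivation:
Step 1: ant0:(1,0)->N->(0,0) | ant1:(1,1)->S->(2,1)
  grid max=3 at (2,1)
Step 2: ant0:(0,0)->E->(0,1) | ant1:(2,1)->E->(2,2)
  grid max=2 at (2,1)
Step 3: ant0:(0,1)->E->(0,2) | ant1:(2,2)->W->(2,1)
  grid max=3 at (2,1)
Step 4: ant0:(0,2)->E->(0,3) | ant1:(2,1)->E->(2,2)
  grid max=2 at (2,1)
Step 5: ant0:(0,3)->W->(0,2) | ant1:(2,2)->W->(2,1)
  grid max=3 at (2,1)
Final grid:
  0 0 2 0
  0 0 0 0
  0 3 1 0
  0 0 0 0
Max pheromone 3 at (2,1)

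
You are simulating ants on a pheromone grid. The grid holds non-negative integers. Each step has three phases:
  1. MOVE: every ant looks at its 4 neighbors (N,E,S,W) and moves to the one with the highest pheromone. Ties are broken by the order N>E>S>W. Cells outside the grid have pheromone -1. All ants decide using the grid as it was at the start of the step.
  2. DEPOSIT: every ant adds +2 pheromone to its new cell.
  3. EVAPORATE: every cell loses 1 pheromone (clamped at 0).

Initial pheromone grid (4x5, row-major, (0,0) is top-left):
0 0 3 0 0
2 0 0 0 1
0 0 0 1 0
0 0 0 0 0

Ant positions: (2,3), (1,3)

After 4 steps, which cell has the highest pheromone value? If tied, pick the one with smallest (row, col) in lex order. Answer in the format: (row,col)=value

Step 1: ant0:(2,3)->N->(1,3) | ant1:(1,3)->E->(1,4)
  grid max=2 at (0,2)
Step 2: ant0:(1,3)->E->(1,4) | ant1:(1,4)->W->(1,3)
  grid max=3 at (1,4)
Step 3: ant0:(1,4)->W->(1,3) | ant1:(1,3)->E->(1,4)
  grid max=4 at (1,4)
Step 4: ant0:(1,3)->E->(1,4) | ant1:(1,4)->W->(1,3)
  grid max=5 at (1,4)
Final grid:
  0 0 0 0 0
  0 0 0 4 5
  0 0 0 0 0
  0 0 0 0 0
Max pheromone 5 at (1,4)

Answer: (1,4)=5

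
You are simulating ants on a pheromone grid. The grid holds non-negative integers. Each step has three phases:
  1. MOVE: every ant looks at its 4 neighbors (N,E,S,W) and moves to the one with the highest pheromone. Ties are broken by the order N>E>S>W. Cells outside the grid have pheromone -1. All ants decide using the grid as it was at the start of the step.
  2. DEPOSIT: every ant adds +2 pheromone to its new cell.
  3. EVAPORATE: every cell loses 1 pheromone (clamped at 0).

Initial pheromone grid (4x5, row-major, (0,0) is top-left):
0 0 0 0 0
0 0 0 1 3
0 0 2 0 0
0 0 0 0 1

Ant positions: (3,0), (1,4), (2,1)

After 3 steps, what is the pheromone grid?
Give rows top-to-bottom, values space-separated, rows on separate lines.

After step 1: ants at (2,0),(1,3),(2,2)
  0 0 0 0 0
  0 0 0 2 2
  1 0 3 0 0
  0 0 0 0 0
After step 2: ants at (1,0),(1,4),(1,2)
  0 0 0 0 0
  1 0 1 1 3
  0 0 2 0 0
  0 0 0 0 0
After step 3: ants at (0,0),(1,3),(2,2)
  1 0 0 0 0
  0 0 0 2 2
  0 0 3 0 0
  0 0 0 0 0

1 0 0 0 0
0 0 0 2 2
0 0 3 0 0
0 0 0 0 0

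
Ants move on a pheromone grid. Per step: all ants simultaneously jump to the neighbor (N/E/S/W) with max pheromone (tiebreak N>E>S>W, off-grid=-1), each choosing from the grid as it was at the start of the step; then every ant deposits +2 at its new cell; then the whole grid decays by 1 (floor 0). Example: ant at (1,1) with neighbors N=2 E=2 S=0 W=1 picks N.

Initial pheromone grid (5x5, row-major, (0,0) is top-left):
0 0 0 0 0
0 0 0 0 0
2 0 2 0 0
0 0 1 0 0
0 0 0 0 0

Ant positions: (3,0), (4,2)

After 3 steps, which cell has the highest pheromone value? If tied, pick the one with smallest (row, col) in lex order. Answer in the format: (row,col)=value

Answer: (2,0)=3

Derivation:
Step 1: ant0:(3,0)->N->(2,0) | ant1:(4,2)->N->(3,2)
  grid max=3 at (2,0)
Step 2: ant0:(2,0)->N->(1,0) | ant1:(3,2)->N->(2,2)
  grid max=2 at (2,0)
Step 3: ant0:(1,0)->S->(2,0) | ant1:(2,2)->S->(3,2)
  grid max=3 at (2,0)
Final grid:
  0 0 0 0 0
  0 0 0 0 0
  3 0 1 0 0
  0 0 2 0 0
  0 0 0 0 0
Max pheromone 3 at (2,0)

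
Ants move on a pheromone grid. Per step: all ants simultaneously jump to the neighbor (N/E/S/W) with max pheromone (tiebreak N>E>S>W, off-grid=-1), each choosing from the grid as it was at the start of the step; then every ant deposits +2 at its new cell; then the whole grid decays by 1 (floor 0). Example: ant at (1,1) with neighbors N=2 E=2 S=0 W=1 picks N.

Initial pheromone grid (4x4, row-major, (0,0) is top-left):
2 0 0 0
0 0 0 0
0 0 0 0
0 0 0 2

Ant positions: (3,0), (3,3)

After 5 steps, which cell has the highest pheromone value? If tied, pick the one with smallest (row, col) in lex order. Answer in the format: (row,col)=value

Answer: (0,2)=1

Derivation:
Step 1: ant0:(3,0)->N->(2,0) | ant1:(3,3)->N->(2,3)
  grid max=1 at (0,0)
Step 2: ant0:(2,0)->N->(1,0) | ant1:(2,3)->S->(3,3)
  grid max=2 at (3,3)
Step 3: ant0:(1,0)->N->(0,0) | ant1:(3,3)->N->(2,3)
  grid max=1 at (0,0)
Step 4: ant0:(0,0)->E->(0,1) | ant1:(2,3)->S->(3,3)
  grid max=2 at (3,3)
Step 5: ant0:(0,1)->E->(0,2) | ant1:(3,3)->N->(2,3)
  grid max=1 at (0,2)
Final grid:
  0 0 1 0
  0 0 0 0
  0 0 0 1
  0 0 0 1
Max pheromone 1 at (0,2)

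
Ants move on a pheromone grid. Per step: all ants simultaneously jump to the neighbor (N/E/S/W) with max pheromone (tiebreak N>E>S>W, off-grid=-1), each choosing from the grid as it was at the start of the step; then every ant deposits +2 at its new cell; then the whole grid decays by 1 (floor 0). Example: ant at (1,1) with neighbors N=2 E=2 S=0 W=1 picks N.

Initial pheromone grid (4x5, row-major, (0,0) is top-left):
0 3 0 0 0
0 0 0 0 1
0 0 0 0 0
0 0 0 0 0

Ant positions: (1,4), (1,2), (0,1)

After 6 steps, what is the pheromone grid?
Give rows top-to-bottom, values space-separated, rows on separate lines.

After step 1: ants at (0,4),(0,2),(0,2)
  0 2 3 0 1
  0 0 0 0 0
  0 0 0 0 0
  0 0 0 0 0
After step 2: ants at (1,4),(0,1),(0,1)
  0 5 2 0 0
  0 0 0 0 1
  0 0 0 0 0
  0 0 0 0 0
After step 3: ants at (0,4),(0,2),(0,2)
  0 4 5 0 1
  0 0 0 0 0
  0 0 0 0 0
  0 0 0 0 0
After step 4: ants at (1,4),(0,1),(0,1)
  0 7 4 0 0
  0 0 0 0 1
  0 0 0 0 0
  0 0 0 0 0
After step 5: ants at (0,4),(0,2),(0,2)
  0 6 7 0 1
  0 0 0 0 0
  0 0 0 0 0
  0 0 0 0 0
After step 6: ants at (1,4),(0,1),(0,1)
  0 9 6 0 0
  0 0 0 0 1
  0 0 0 0 0
  0 0 0 0 0

0 9 6 0 0
0 0 0 0 1
0 0 0 0 0
0 0 0 0 0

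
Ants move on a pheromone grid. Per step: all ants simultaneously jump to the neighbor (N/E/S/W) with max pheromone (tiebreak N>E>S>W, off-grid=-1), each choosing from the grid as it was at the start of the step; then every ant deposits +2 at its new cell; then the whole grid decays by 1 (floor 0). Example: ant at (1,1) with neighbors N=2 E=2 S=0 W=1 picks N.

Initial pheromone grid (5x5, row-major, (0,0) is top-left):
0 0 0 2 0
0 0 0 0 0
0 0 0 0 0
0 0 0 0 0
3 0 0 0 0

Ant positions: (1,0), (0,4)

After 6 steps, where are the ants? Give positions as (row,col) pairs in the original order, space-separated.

Step 1: ant0:(1,0)->N->(0,0) | ant1:(0,4)->W->(0,3)
  grid max=3 at (0,3)
Step 2: ant0:(0,0)->E->(0,1) | ant1:(0,3)->E->(0,4)
  grid max=2 at (0,3)
Step 3: ant0:(0,1)->E->(0,2) | ant1:(0,4)->W->(0,3)
  grid max=3 at (0,3)
Step 4: ant0:(0,2)->E->(0,3) | ant1:(0,3)->W->(0,2)
  grid max=4 at (0,3)
Step 5: ant0:(0,3)->W->(0,2) | ant1:(0,2)->E->(0,3)
  grid max=5 at (0,3)
Step 6: ant0:(0,2)->E->(0,3) | ant1:(0,3)->W->(0,2)
  grid max=6 at (0,3)

(0,3) (0,2)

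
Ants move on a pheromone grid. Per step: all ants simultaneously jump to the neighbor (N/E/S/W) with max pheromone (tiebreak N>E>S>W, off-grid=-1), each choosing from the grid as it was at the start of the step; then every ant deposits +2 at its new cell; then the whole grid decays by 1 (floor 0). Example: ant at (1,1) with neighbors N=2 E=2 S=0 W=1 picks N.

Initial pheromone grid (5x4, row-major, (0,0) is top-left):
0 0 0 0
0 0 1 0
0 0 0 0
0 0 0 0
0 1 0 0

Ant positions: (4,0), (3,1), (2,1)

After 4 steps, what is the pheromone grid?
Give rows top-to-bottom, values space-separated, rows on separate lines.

After step 1: ants at (4,1),(4,1),(1,1)
  0 0 0 0
  0 1 0 0
  0 0 0 0
  0 0 0 0
  0 4 0 0
After step 2: ants at (3,1),(3,1),(0,1)
  0 1 0 0
  0 0 0 0
  0 0 0 0
  0 3 0 0
  0 3 0 0
After step 3: ants at (4,1),(4,1),(0,2)
  0 0 1 0
  0 0 0 0
  0 0 0 0
  0 2 0 0
  0 6 0 0
After step 4: ants at (3,1),(3,1),(0,3)
  0 0 0 1
  0 0 0 0
  0 0 0 0
  0 5 0 0
  0 5 0 0

0 0 0 1
0 0 0 0
0 0 0 0
0 5 0 0
0 5 0 0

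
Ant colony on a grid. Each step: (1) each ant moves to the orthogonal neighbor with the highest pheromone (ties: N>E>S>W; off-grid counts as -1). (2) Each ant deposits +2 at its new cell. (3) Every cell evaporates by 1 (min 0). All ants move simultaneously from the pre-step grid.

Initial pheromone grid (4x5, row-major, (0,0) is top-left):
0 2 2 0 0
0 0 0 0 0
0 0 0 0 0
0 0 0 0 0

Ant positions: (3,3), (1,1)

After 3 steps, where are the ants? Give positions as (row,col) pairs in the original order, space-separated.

Step 1: ant0:(3,3)->N->(2,3) | ant1:(1,1)->N->(0,1)
  grid max=3 at (0,1)
Step 2: ant0:(2,3)->N->(1,3) | ant1:(0,1)->E->(0,2)
  grid max=2 at (0,1)
Step 3: ant0:(1,3)->N->(0,3) | ant1:(0,2)->W->(0,1)
  grid max=3 at (0,1)

(0,3) (0,1)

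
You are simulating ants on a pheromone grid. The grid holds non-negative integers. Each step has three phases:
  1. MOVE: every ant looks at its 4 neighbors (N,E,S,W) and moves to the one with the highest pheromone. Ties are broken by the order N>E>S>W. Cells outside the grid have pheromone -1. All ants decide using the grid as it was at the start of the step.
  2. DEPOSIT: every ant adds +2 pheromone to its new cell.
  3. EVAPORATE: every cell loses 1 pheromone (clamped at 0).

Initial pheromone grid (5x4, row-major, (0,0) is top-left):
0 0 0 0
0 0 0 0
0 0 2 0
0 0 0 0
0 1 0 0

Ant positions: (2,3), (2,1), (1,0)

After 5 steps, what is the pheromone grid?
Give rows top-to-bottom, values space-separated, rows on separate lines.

After step 1: ants at (2,2),(2,2),(0,0)
  1 0 0 0
  0 0 0 0
  0 0 5 0
  0 0 0 0
  0 0 0 0
After step 2: ants at (1,2),(1,2),(0,1)
  0 1 0 0
  0 0 3 0
  0 0 4 0
  0 0 0 0
  0 0 0 0
After step 3: ants at (2,2),(2,2),(0,2)
  0 0 1 0
  0 0 2 0
  0 0 7 0
  0 0 0 0
  0 0 0 0
After step 4: ants at (1,2),(1,2),(1,2)
  0 0 0 0
  0 0 7 0
  0 0 6 0
  0 0 0 0
  0 0 0 0
After step 5: ants at (2,2),(2,2),(2,2)
  0 0 0 0
  0 0 6 0
  0 0 11 0
  0 0 0 0
  0 0 0 0

0 0 0 0
0 0 6 0
0 0 11 0
0 0 0 0
0 0 0 0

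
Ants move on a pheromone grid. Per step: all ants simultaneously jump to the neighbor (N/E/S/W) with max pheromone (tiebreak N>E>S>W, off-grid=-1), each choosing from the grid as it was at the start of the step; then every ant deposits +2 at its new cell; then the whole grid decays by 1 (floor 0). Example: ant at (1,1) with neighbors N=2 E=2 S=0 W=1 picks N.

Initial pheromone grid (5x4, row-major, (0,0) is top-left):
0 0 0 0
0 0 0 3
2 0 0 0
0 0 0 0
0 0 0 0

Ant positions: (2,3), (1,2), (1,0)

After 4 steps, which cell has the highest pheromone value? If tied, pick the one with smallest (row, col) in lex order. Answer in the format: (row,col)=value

Step 1: ant0:(2,3)->N->(1,3) | ant1:(1,2)->E->(1,3) | ant2:(1,0)->S->(2,0)
  grid max=6 at (1,3)
Step 2: ant0:(1,3)->N->(0,3) | ant1:(1,3)->N->(0,3) | ant2:(2,0)->N->(1,0)
  grid max=5 at (1,3)
Step 3: ant0:(0,3)->S->(1,3) | ant1:(0,3)->S->(1,3) | ant2:(1,0)->S->(2,0)
  grid max=8 at (1,3)
Step 4: ant0:(1,3)->N->(0,3) | ant1:(1,3)->N->(0,3) | ant2:(2,0)->N->(1,0)
  grid max=7 at (1,3)
Final grid:
  0 0 0 5
  1 0 0 7
  2 0 0 0
  0 0 0 0
  0 0 0 0
Max pheromone 7 at (1,3)

Answer: (1,3)=7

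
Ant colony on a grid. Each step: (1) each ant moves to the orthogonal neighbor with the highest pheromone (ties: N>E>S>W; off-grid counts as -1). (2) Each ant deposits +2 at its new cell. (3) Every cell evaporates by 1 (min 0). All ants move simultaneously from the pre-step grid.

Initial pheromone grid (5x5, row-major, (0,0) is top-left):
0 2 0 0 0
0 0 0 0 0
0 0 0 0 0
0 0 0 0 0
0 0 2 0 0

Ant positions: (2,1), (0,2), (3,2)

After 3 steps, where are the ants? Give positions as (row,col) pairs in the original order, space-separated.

Step 1: ant0:(2,1)->N->(1,1) | ant1:(0,2)->W->(0,1) | ant2:(3,2)->S->(4,2)
  grid max=3 at (0,1)
Step 2: ant0:(1,1)->N->(0,1) | ant1:(0,1)->S->(1,1) | ant2:(4,2)->N->(3,2)
  grid max=4 at (0,1)
Step 3: ant0:(0,1)->S->(1,1) | ant1:(1,1)->N->(0,1) | ant2:(3,2)->S->(4,2)
  grid max=5 at (0,1)

(1,1) (0,1) (4,2)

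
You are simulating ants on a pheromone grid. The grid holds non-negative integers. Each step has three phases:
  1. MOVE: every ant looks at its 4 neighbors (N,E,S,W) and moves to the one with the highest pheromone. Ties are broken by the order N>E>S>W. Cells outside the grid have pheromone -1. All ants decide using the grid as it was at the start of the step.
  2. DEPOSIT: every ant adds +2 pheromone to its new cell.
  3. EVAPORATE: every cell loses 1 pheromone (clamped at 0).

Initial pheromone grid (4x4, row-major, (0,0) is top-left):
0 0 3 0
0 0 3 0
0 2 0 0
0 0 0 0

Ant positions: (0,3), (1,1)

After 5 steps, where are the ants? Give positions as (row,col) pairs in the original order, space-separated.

Step 1: ant0:(0,3)->W->(0,2) | ant1:(1,1)->E->(1,2)
  grid max=4 at (0,2)
Step 2: ant0:(0,2)->S->(1,2) | ant1:(1,2)->N->(0,2)
  grid max=5 at (0,2)
Step 3: ant0:(1,2)->N->(0,2) | ant1:(0,2)->S->(1,2)
  grid max=6 at (0,2)
Step 4: ant0:(0,2)->S->(1,2) | ant1:(1,2)->N->(0,2)
  grid max=7 at (0,2)
Step 5: ant0:(1,2)->N->(0,2) | ant1:(0,2)->S->(1,2)
  grid max=8 at (0,2)

(0,2) (1,2)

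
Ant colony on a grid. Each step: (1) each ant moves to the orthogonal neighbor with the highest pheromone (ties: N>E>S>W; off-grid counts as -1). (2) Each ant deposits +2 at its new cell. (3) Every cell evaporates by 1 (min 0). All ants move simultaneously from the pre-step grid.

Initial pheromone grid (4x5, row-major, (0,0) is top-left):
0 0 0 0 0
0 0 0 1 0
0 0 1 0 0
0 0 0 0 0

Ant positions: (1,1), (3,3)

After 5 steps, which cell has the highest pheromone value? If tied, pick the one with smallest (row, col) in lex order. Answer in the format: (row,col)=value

Answer: (0,3)=5

Derivation:
Step 1: ant0:(1,1)->N->(0,1) | ant1:(3,3)->N->(2,3)
  grid max=1 at (0,1)
Step 2: ant0:(0,1)->E->(0,2) | ant1:(2,3)->N->(1,3)
  grid max=1 at (0,2)
Step 3: ant0:(0,2)->E->(0,3) | ant1:(1,3)->N->(0,3)
  grid max=3 at (0,3)
Step 4: ant0:(0,3)->E->(0,4) | ant1:(0,3)->E->(0,4)
  grid max=3 at (0,4)
Step 5: ant0:(0,4)->W->(0,3) | ant1:(0,4)->W->(0,3)
  grid max=5 at (0,3)
Final grid:
  0 0 0 5 2
  0 0 0 0 0
  0 0 0 0 0
  0 0 0 0 0
Max pheromone 5 at (0,3)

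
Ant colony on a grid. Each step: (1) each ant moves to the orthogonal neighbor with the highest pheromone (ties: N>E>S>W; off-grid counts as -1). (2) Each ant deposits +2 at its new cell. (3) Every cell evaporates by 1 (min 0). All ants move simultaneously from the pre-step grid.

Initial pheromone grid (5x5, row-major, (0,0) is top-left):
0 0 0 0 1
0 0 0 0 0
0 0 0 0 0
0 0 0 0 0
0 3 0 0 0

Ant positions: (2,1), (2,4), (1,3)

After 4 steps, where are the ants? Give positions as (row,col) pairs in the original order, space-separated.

Step 1: ant0:(2,1)->N->(1,1) | ant1:(2,4)->N->(1,4) | ant2:(1,3)->N->(0,3)
  grid max=2 at (4,1)
Step 2: ant0:(1,1)->N->(0,1) | ant1:(1,4)->N->(0,4) | ant2:(0,3)->E->(0,4)
  grid max=3 at (0,4)
Step 3: ant0:(0,1)->E->(0,2) | ant1:(0,4)->S->(1,4) | ant2:(0,4)->S->(1,4)
  grid max=3 at (1,4)
Step 4: ant0:(0,2)->E->(0,3) | ant1:(1,4)->N->(0,4) | ant2:(1,4)->N->(0,4)
  grid max=5 at (0,4)

(0,3) (0,4) (0,4)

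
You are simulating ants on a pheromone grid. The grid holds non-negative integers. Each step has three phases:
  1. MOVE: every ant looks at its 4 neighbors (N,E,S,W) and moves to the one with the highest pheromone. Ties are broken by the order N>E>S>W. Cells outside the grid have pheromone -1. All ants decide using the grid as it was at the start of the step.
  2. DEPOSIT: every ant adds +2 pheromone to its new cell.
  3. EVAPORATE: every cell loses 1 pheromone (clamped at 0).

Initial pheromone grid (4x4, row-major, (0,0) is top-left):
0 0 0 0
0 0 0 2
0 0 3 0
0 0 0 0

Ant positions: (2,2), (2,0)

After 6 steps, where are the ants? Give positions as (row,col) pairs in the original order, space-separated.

Step 1: ant0:(2,2)->N->(1,2) | ant1:(2,0)->N->(1,0)
  grid max=2 at (2,2)
Step 2: ant0:(1,2)->S->(2,2) | ant1:(1,0)->N->(0,0)
  grid max=3 at (2,2)
Step 3: ant0:(2,2)->N->(1,2) | ant1:(0,0)->E->(0,1)
  grid max=2 at (2,2)
Step 4: ant0:(1,2)->S->(2,2) | ant1:(0,1)->E->(0,2)
  grid max=3 at (2,2)
Step 5: ant0:(2,2)->N->(1,2) | ant1:(0,2)->E->(0,3)
  grid max=2 at (2,2)
Step 6: ant0:(1,2)->S->(2,2) | ant1:(0,3)->S->(1,3)
  grid max=3 at (2,2)

(2,2) (1,3)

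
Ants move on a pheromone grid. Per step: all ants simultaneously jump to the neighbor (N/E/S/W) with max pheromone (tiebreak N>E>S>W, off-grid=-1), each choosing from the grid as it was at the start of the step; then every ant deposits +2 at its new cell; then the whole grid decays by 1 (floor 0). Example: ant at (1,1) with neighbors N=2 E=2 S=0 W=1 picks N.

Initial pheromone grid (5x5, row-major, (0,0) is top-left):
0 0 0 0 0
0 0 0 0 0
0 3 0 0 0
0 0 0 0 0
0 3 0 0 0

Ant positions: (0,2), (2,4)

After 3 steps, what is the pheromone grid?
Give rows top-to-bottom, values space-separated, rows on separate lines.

After step 1: ants at (0,3),(1,4)
  0 0 0 1 0
  0 0 0 0 1
  0 2 0 0 0
  0 0 0 0 0
  0 2 0 0 0
After step 2: ants at (0,4),(0,4)
  0 0 0 0 3
  0 0 0 0 0
  0 1 0 0 0
  0 0 0 0 0
  0 1 0 0 0
After step 3: ants at (1,4),(1,4)
  0 0 0 0 2
  0 0 0 0 3
  0 0 0 0 0
  0 0 0 0 0
  0 0 0 0 0

0 0 0 0 2
0 0 0 0 3
0 0 0 0 0
0 0 0 0 0
0 0 0 0 0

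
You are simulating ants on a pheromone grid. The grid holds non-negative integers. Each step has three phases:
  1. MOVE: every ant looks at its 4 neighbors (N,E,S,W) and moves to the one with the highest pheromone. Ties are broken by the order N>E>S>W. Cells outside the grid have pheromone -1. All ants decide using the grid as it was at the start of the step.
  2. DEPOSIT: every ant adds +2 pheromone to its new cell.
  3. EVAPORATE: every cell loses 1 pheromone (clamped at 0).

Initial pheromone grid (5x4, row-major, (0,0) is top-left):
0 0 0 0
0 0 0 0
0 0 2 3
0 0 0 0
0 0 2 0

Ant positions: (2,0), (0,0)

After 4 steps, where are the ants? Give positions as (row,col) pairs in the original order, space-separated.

Step 1: ant0:(2,0)->N->(1,0) | ant1:(0,0)->E->(0,1)
  grid max=2 at (2,3)
Step 2: ant0:(1,0)->N->(0,0) | ant1:(0,1)->E->(0,2)
  grid max=1 at (0,0)
Step 3: ant0:(0,0)->E->(0,1) | ant1:(0,2)->E->(0,3)
  grid max=1 at (0,1)
Step 4: ant0:(0,1)->E->(0,2) | ant1:(0,3)->S->(1,3)
  grid max=1 at (0,2)

(0,2) (1,3)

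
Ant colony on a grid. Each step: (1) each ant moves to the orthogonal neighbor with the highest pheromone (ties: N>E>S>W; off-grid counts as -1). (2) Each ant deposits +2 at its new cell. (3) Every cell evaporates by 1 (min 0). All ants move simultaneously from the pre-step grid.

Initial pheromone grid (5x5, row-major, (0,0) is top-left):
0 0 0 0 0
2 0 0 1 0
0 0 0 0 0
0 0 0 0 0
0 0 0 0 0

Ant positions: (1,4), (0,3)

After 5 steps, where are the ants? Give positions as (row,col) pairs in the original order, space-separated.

Step 1: ant0:(1,4)->W->(1,3) | ant1:(0,3)->S->(1,3)
  grid max=4 at (1,3)
Step 2: ant0:(1,3)->N->(0,3) | ant1:(1,3)->N->(0,3)
  grid max=3 at (0,3)
Step 3: ant0:(0,3)->S->(1,3) | ant1:(0,3)->S->(1,3)
  grid max=6 at (1,3)
Step 4: ant0:(1,3)->N->(0,3) | ant1:(1,3)->N->(0,3)
  grid max=5 at (0,3)
Step 5: ant0:(0,3)->S->(1,3) | ant1:(0,3)->S->(1,3)
  grid max=8 at (1,3)

(1,3) (1,3)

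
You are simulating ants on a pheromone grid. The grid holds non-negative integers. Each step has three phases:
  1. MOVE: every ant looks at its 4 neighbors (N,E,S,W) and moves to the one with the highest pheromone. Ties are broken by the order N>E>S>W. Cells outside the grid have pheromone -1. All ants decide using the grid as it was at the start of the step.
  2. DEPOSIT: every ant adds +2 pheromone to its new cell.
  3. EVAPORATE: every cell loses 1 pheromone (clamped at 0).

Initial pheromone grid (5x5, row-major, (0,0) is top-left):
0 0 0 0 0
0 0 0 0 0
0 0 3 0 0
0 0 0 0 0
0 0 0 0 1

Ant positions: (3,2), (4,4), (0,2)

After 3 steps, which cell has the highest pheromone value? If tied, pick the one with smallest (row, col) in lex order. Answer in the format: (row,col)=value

Step 1: ant0:(3,2)->N->(2,2) | ant1:(4,4)->N->(3,4) | ant2:(0,2)->E->(0,3)
  grid max=4 at (2,2)
Step 2: ant0:(2,2)->N->(1,2) | ant1:(3,4)->N->(2,4) | ant2:(0,3)->E->(0,4)
  grid max=3 at (2,2)
Step 3: ant0:(1,2)->S->(2,2) | ant1:(2,4)->N->(1,4) | ant2:(0,4)->S->(1,4)
  grid max=4 at (2,2)
Final grid:
  0 0 0 0 0
  0 0 0 0 3
  0 0 4 0 0
  0 0 0 0 0
  0 0 0 0 0
Max pheromone 4 at (2,2)

Answer: (2,2)=4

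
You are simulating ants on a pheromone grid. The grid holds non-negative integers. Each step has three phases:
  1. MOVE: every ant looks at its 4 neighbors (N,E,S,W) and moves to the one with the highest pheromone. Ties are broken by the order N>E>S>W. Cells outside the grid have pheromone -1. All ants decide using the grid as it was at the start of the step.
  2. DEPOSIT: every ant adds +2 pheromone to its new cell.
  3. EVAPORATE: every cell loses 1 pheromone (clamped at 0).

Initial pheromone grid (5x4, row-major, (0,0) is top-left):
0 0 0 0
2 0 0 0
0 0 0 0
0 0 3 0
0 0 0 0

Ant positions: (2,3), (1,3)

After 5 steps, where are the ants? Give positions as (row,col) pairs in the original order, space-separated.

Step 1: ant0:(2,3)->N->(1,3) | ant1:(1,3)->N->(0,3)
  grid max=2 at (3,2)
Step 2: ant0:(1,3)->N->(0,3) | ant1:(0,3)->S->(1,3)
  grid max=2 at (0,3)
Step 3: ant0:(0,3)->S->(1,3) | ant1:(1,3)->N->(0,3)
  grid max=3 at (0,3)
Step 4: ant0:(1,3)->N->(0,3) | ant1:(0,3)->S->(1,3)
  grid max=4 at (0,3)
Step 5: ant0:(0,3)->S->(1,3) | ant1:(1,3)->N->(0,3)
  grid max=5 at (0,3)

(1,3) (0,3)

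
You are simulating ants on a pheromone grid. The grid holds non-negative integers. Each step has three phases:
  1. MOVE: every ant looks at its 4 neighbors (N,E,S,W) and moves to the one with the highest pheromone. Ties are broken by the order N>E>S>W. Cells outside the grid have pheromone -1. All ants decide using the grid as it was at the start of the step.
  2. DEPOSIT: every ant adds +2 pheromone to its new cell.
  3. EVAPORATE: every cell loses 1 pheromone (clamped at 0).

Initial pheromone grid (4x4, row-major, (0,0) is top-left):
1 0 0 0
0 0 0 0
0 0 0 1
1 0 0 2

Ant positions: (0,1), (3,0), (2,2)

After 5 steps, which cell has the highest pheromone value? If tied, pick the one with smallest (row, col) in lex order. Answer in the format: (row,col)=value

Step 1: ant0:(0,1)->W->(0,0) | ant1:(3,0)->N->(2,0) | ant2:(2,2)->E->(2,3)
  grid max=2 at (0,0)
Step 2: ant0:(0,0)->E->(0,1) | ant1:(2,0)->N->(1,0) | ant2:(2,3)->S->(3,3)
  grid max=2 at (3,3)
Step 3: ant0:(0,1)->W->(0,0) | ant1:(1,0)->N->(0,0) | ant2:(3,3)->N->(2,3)
  grid max=4 at (0,0)
Step 4: ant0:(0,0)->E->(0,1) | ant1:(0,0)->E->(0,1) | ant2:(2,3)->S->(3,3)
  grid max=3 at (0,0)
Step 5: ant0:(0,1)->W->(0,0) | ant1:(0,1)->W->(0,0) | ant2:(3,3)->N->(2,3)
  grid max=6 at (0,0)
Final grid:
  6 2 0 0
  0 0 0 0
  0 0 0 2
  0 0 0 1
Max pheromone 6 at (0,0)

Answer: (0,0)=6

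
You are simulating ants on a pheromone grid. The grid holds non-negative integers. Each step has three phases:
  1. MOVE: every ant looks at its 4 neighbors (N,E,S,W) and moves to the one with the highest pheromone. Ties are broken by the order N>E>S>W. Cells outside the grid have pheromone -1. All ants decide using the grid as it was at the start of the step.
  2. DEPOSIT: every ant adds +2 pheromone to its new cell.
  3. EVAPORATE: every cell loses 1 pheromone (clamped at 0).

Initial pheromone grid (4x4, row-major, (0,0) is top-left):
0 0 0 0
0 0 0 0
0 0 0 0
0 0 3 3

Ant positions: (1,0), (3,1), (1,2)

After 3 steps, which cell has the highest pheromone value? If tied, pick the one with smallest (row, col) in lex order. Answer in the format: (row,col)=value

Answer: (3,2)=4

Derivation:
Step 1: ant0:(1,0)->N->(0,0) | ant1:(3,1)->E->(3,2) | ant2:(1,2)->N->(0,2)
  grid max=4 at (3,2)
Step 2: ant0:(0,0)->E->(0,1) | ant1:(3,2)->E->(3,3) | ant2:(0,2)->E->(0,3)
  grid max=3 at (3,2)
Step 3: ant0:(0,1)->E->(0,2) | ant1:(3,3)->W->(3,2) | ant2:(0,3)->S->(1,3)
  grid max=4 at (3,2)
Final grid:
  0 0 1 0
  0 0 0 1
  0 0 0 0
  0 0 4 2
Max pheromone 4 at (3,2)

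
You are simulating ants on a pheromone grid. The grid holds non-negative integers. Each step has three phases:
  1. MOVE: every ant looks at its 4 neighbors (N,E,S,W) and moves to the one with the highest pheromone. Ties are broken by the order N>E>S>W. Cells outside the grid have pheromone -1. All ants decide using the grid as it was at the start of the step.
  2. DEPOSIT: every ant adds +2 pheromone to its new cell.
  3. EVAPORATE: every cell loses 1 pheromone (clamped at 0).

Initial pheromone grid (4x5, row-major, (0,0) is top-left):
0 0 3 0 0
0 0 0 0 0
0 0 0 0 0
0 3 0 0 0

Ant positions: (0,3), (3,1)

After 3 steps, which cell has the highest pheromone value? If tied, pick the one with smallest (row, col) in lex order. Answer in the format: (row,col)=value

Answer: (0,2)=4

Derivation:
Step 1: ant0:(0,3)->W->(0,2) | ant1:(3,1)->N->(2,1)
  grid max=4 at (0,2)
Step 2: ant0:(0,2)->E->(0,3) | ant1:(2,1)->S->(3,1)
  grid max=3 at (0,2)
Step 3: ant0:(0,3)->W->(0,2) | ant1:(3,1)->N->(2,1)
  grid max=4 at (0,2)
Final grid:
  0 0 4 0 0
  0 0 0 0 0
  0 1 0 0 0
  0 2 0 0 0
Max pheromone 4 at (0,2)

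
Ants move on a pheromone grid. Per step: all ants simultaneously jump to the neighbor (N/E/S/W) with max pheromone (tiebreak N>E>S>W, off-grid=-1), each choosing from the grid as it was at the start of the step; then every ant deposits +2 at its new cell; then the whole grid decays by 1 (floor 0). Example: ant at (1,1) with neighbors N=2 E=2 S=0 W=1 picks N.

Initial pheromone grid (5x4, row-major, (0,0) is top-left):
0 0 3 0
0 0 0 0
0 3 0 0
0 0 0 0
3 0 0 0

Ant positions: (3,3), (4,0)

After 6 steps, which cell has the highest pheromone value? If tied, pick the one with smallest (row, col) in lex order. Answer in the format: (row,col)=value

Answer: (4,0)=3

Derivation:
Step 1: ant0:(3,3)->N->(2,3) | ant1:(4,0)->N->(3,0)
  grid max=2 at (0,2)
Step 2: ant0:(2,3)->N->(1,3) | ant1:(3,0)->S->(4,0)
  grid max=3 at (4,0)
Step 3: ant0:(1,3)->N->(0,3) | ant1:(4,0)->N->(3,0)
  grid max=2 at (4,0)
Step 4: ant0:(0,3)->S->(1,3) | ant1:(3,0)->S->(4,0)
  grid max=3 at (4,0)
Step 5: ant0:(1,3)->N->(0,3) | ant1:(4,0)->N->(3,0)
  grid max=2 at (4,0)
Step 6: ant0:(0,3)->S->(1,3) | ant1:(3,0)->S->(4,0)
  grid max=3 at (4,0)
Final grid:
  0 0 0 0
  0 0 0 1
  0 0 0 0
  0 0 0 0
  3 0 0 0
Max pheromone 3 at (4,0)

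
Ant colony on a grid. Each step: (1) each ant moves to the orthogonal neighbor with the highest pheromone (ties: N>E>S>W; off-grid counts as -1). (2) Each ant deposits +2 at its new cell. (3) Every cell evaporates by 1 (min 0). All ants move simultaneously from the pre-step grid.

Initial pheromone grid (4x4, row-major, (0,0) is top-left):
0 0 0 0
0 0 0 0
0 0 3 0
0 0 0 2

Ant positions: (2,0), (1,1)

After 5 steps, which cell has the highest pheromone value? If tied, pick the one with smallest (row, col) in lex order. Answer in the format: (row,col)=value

Answer: (0,3)=3

Derivation:
Step 1: ant0:(2,0)->N->(1,0) | ant1:(1,1)->N->(0,1)
  grid max=2 at (2,2)
Step 2: ant0:(1,0)->N->(0,0) | ant1:(0,1)->E->(0,2)
  grid max=1 at (0,0)
Step 3: ant0:(0,0)->E->(0,1) | ant1:(0,2)->E->(0,3)
  grid max=1 at (0,1)
Step 4: ant0:(0,1)->E->(0,2) | ant1:(0,3)->S->(1,3)
  grid max=1 at (0,2)
Step 5: ant0:(0,2)->E->(0,3) | ant1:(1,3)->N->(0,3)
  grid max=3 at (0,3)
Final grid:
  0 0 0 3
  0 0 0 0
  0 0 0 0
  0 0 0 0
Max pheromone 3 at (0,3)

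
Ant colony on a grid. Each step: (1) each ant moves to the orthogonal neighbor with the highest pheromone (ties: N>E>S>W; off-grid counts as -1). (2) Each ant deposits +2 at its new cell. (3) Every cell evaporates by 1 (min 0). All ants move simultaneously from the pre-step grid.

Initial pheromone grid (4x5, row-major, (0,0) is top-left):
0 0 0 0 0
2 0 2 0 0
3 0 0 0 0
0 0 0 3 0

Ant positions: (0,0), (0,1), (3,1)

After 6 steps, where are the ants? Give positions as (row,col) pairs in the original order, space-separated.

Step 1: ant0:(0,0)->S->(1,0) | ant1:(0,1)->E->(0,2) | ant2:(3,1)->N->(2,1)
  grid max=3 at (1,0)
Step 2: ant0:(1,0)->S->(2,0) | ant1:(0,2)->S->(1,2) | ant2:(2,1)->W->(2,0)
  grid max=5 at (2,0)
Step 3: ant0:(2,0)->N->(1,0) | ant1:(1,2)->N->(0,2) | ant2:(2,0)->N->(1,0)
  grid max=5 at (1,0)
Step 4: ant0:(1,0)->S->(2,0) | ant1:(0,2)->S->(1,2) | ant2:(1,0)->S->(2,0)
  grid max=7 at (2,0)
Step 5: ant0:(2,0)->N->(1,0) | ant1:(1,2)->N->(0,2) | ant2:(2,0)->N->(1,0)
  grid max=7 at (1,0)
Step 6: ant0:(1,0)->S->(2,0) | ant1:(0,2)->S->(1,2) | ant2:(1,0)->S->(2,0)
  grid max=9 at (2,0)

(2,0) (1,2) (2,0)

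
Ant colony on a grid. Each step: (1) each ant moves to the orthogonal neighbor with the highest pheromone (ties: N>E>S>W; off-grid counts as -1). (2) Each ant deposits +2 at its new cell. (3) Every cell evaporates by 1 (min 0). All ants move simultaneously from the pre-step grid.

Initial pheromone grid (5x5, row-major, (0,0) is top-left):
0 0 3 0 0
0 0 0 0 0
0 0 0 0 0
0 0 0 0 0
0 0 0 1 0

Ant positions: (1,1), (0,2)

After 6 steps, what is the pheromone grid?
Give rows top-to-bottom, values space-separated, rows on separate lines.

After step 1: ants at (0,1),(0,3)
  0 1 2 1 0
  0 0 0 0 0
  0 0 0 0 0
  0 0 0 0 0
  0 0 0 0 0
After step 2: ants at (0,2),(0,2)
  0 0 5 0 0
  0 0 0 0 0
  0 0 0 0 0
  0 0 0 0 0
  0 0 0 0 0
After step 3: ants at (0,3),(0,3)
  0 0 4 3 0
  0 0 0 0 0
  0 0 0 0 0
  0 0 0 0 0
  0 0 0 0 0
After step 4: ants at (0,2),(0,2)
  0 0 7 2 0
  0 0 0 0 0
  0 0 0 0 0
  0 0 0 0 0
  0 0 0 0 0
After step 5: ants at (0,3),(0,3)
  0 0 6 5 0
  0 0 0 0 0
  0 0 0 0 0
  0 0 0 0 0
  0 0 0 0 0
After step 6: ants at (0,2),(0,2)
  0 0 9 4 0
  0 0 0 0 0
  0 0 0 0 0
  0 0 0 0 0
  0 0 0 0 0

0 0 9 4 0
0 0 0 0 0
0 0 0 0 0
0 0 0 0 0
0 0 0 0 0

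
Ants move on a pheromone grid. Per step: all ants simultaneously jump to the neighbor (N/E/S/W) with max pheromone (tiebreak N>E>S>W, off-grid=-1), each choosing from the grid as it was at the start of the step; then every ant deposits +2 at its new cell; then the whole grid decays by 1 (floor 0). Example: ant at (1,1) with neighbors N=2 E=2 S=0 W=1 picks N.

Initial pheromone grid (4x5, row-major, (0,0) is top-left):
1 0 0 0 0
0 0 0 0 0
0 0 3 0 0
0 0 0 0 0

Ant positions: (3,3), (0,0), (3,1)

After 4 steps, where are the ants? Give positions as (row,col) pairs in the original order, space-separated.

Step 1: ant0:(3,3)->N->(2,3) | ant1:(0,0)->E->(0,1) | ant2:(3,1)->N->(2,1)
  grid max=2 at (2,2)
Step 2: ant0:(2,3)->W->(2,2) | ant1:(0,1)->E->(0,2) | ant2:(2,1)->E->(2,2)
  grid max=5 at (2,2)
Step 3: ant0:(2,2)->N->(1,2) | ant1:(0,2)->E->(0,3) | ant2:(2,2)->N->(1,2)
  grid max=4 at (2,2)
Step 4: ant0:(1,2)->S->(2,2) | ant1:(0,3)->E->(0,4) | ant2:(1,2)->S->(2,2)
  grid max=7 at (2,2)

(2,2) (0,4) (2,2)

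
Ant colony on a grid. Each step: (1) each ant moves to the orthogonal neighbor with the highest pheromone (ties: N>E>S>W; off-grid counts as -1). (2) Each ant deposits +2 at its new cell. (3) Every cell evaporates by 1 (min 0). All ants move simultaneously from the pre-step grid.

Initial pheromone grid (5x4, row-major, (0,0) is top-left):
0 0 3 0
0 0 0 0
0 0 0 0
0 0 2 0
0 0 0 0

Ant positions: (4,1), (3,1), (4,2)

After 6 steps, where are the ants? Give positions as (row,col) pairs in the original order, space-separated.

Step 1: ant0:(4,1)->N->(3,1) | ant1:(3,1)->E->(3,2) | ant2:(4,2)->N->(3,2)
  grid max=5 at (3,2)
Step 2: ant0:(3,1)->E->(3,2) | ant1:(3,2)->W->(3,1) | ant2:(3,2)->W->(3,1)
  grid max=6 at (3,2)
Step 3: ant0:(3,2)->W->(3,1) | ant1:(3,1)->E->(3,2) | ant2:(3,1)->E->(3,2)
  grid max=9 at (3,2)
Step 4: ant0:(3,1)->E->(3,2) | ant1:(3,2)->W->(3,1) | ant2:(3,2)->W->(3,1)
  grid max=10 at (3,2)
Step 5: ant0:(3,2)->W->(3,1) | ant1:(3,1)->E->(3,2) | ant2:(3,1)->E->(3,2)
  grid max=13 at (3,2)
Step 6: ant0:(3,1)->E->(3,2) | ant1:(3,2)->W->(3,1) | ant2:(3,2)->W->(3,1)
  grid max=14 at (3,2)

(3,2) (3,1) (3,1)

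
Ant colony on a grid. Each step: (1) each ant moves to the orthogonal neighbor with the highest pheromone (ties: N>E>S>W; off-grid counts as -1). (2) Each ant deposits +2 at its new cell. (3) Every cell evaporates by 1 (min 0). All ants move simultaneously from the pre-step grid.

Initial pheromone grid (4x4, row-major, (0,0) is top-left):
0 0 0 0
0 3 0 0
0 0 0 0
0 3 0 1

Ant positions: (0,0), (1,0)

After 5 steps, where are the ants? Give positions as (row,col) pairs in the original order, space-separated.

Step 1: ant0:(0,0)->E->(0,1) | ant1:(1,0)->E->(1,1)
  grid max=4 at (1,1)
Step 2: ant0:(0,1)->S->(1,1) | ant1:(1,1)->N->(0,1)
  grid max=5 at (1,1)
Step 3: ant0:(1,1)->N->(0,1) | ant1:(0,1)->S->(1,1)
  grid max=6 at (1,1)
Step 4: ant0:(0,1)->S->(1,1) | ant1:(1,1)->N->(0,1)
  grid max=7 at (1,1)
Step 5: ant0:(1,1)->N->(0,1) | ant1:(0,1)->S->(1,1)
  grid max=8 at (1,1)

(0,1) (1,1)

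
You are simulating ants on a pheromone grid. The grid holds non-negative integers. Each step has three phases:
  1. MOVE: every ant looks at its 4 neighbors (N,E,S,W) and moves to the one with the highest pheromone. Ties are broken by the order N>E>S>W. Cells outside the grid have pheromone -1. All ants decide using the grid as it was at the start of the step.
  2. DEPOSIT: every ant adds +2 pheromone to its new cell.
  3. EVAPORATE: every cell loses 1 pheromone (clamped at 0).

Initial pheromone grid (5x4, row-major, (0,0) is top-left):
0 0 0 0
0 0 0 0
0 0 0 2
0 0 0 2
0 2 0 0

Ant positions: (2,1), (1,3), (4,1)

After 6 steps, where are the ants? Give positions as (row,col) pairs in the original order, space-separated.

Step 1: ant0:(2,1)->N->(1,1) | ant1:(1,3)->S->(2,3) | ant2:(4,1)->N->(3,1)
  grid max=3 at (2,3)
Step 2: ant0:(1,1)->N->(0,1) | ant1:(2,3)->S->(3,3) | ant2:(3,1)->S->(4,1)
  grid max=2 at (2,3)
Step 3: ant0:(0,1)->E->(0,2) | ant1:(3,3)->N->(2,3) | ant2:(4,1)->N->(3,1)
  grid max=3 at (2,3)
Step 4: ant0:(0,2)->E->(0,3) | ant1:(2,3)->S->(3,3) | ant2:(3,1)->S->(4,1)
  grid max=2 at (2,3)
Step 5: ant0:(0,3)->S->(1,3) | ant1:(3,3)->N->(2,3) | ant2:(4,1)->N->(3,1)
  grid max=3 at (2,3)
Step 6: ant0:(1,3)->S->(2,3) | ant1:(2,3)->N->(1,3) | ant2:(3,1)->S->(4,1)
  grid max=4 at (2,3)

(2,3) (1,3) (4,1)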